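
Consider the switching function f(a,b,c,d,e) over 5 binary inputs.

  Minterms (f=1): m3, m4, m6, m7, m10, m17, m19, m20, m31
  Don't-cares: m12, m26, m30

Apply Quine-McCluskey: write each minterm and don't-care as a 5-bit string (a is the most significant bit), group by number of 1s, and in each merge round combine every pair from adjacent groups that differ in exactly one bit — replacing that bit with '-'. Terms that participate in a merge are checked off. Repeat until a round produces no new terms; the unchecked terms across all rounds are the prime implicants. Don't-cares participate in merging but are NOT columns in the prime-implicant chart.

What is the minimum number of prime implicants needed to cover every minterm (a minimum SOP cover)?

Round 0: 00011✓ 00100✓ 00110✓ 00111✓ 01010✓ 01100✓ 10001✓ 10011✓ 10100✓ 11010✓ 11110✓ 11111✓
Round 1: -0011 -0100 -1010 0-100 00-11 001-0 0011- 100-1 11-10 1111-
PIs = {-0011, -0100, -1010, 0-100, 00-11, 001-0, 0011-, 100-1, 11-10, 1111-}
Coverage chart:
  m3: -0011,00-11
  m4: -0100,0-100,001-0
  m6: 001-0,0011-
  m7: 00-11,0011-
  m10: -1010 ←essential
  m17: 100-1 ←essential
  m19: -0011,100-1
  m20: -0100 ←essential
  m31: 1111- ←essential
Essential: -0100, -1010, 100-1, 1111-
Petrick residual → -0011, 0011-
Min cover (6 terms): b'c'de + b'cd'e' + bc'de' + a'b'cd + ab'c'e + abcd

6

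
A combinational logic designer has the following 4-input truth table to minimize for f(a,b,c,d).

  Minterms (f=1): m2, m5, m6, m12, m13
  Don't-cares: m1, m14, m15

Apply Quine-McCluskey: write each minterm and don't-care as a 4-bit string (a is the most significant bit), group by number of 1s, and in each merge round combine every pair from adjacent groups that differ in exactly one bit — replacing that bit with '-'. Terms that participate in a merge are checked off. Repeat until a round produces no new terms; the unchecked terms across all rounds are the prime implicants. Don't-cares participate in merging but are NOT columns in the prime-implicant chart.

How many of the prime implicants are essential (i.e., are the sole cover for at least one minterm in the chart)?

size-2^0 implicants → 0001(✓)  0010(✓)  0101(✓)  0110(✓)  1100(✓)  1101(✓)  1110(✓)  1111(✓)
size-2^1 implicants → -101  -110  0-01  0-10  11-0(✓)  11-1(✓)  110-(✓)  111-(✓)
size-2^2 implicants → 11--
Unchecked terms (primes): -101, -110, 0-01, 0-10, 11--
Minterm coverage:
  m2 ⊆ 0-10 [E]
  m5 ⊆ -101,0-01
  m6 ⊆ -110,0-10
  m12 ⊆ 11-- [E]
  m13 ⊆ -101,11--
E = {0-10, 11--}

2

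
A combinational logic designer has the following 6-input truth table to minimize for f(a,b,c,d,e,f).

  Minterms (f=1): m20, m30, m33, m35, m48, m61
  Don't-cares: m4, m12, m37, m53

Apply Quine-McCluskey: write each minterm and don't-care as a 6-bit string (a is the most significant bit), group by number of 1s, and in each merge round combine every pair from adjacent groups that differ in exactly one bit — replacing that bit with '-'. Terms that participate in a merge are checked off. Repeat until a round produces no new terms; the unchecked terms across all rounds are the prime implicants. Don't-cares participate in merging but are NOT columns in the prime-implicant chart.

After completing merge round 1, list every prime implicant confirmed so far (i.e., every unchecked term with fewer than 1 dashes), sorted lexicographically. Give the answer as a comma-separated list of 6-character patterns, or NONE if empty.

Round 0: 000100✓ 001100✓ 010100✓ 011110 100001✓ 100011✓ 100101✓ 110000 110101✓ 111101✓
Round 1: 0-0100 00-100 1-0101 100-01 1000-1 11-101
PIs = {0-0100, 00-100, 011110, 1-0101, 100-01, 1000-1, 11-101, 110000}

011110, 110000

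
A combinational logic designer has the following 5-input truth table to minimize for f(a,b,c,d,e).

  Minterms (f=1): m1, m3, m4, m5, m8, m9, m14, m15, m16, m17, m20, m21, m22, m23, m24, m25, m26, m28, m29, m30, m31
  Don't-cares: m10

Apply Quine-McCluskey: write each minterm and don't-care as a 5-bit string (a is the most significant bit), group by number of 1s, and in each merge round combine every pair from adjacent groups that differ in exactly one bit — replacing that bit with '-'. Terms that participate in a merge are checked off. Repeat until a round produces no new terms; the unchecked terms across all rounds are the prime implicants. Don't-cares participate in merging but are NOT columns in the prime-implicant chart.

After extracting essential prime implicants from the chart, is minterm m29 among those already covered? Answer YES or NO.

YES

[col 0] 00001*, 00011*, 00100*, 00101*, 01000*, 01001*, 01010*, 01110*, 01111*, 10000*, 10001*, 10100*, 10101*, 10110*, 10111*, 11000*, 11001*, 11010*, 11100*, 11101*, 11110*, 11111*
[col 1] -0001*, -0100*, -0101*, -1000*, -1001*, -1010*, -1110*, -1111*, 0-001*, 00-01*, 000-1, 0010-*, 01-10*, 010-0*, 0100-*, 0111-*, 1-000*, 1-001*, 1-100*, 1-101*, 1-110*, 1-111*, 10-00*, 10-01*, 1000-*, 101-0*, 101-1*, 1010-*, 1011-*, 11-00*, 11-01*, 11-10*, 110-0*, 1100-*, 111-0*, 111-1*, 1110-*, 1111-*
[col 2] --001, -0-01, -010-, -1-10, -10-0, -100-, -111-, 1--00*, 1--01*, 1-00-*, 1-1-0*, 1-1-1*, 1-10-*, 1-11-*, 10-0-*, 101--*, 11--0, 11-0-*, 111--*
[col 3] 1--0-, 1-1--
Prime implicants: --001, -0-01, -010-, -1-10, -10-0, -100-, -111-, 000-1, 1--0-, 1-1--, 11--0
PI chart (minterm → PIs covering it):
  1 | --001,-0-01,000-1
  3 | 000-1  (sole → essential)
  4 | -010-  (sole → essential)
  5 | -0-01,-010-
  8 | -10-0,-100-
  9 | --001,-100-
  14 | -1-10,-111-
  15 | -111-  (sole → essential)
  16 | 1--0-  (sole → essential)
  17 | --001,-0-01,1--0-
  20 | -010-,1--0-,1-1--
  21 | -0-01,-010-,1--0-,1-1--
  22 | 1-1--  (sole → essential)
  23 | 1-1--  (sole → essential)
  24 | -10-0,-100-,1--0-,11--0
  25 | --001,-100-,1--0-
  26 | -1-10,-10-0,11--0
  28 | 1--0-,1-1--,11--0
  29 | 1--0-,1-1--
  30 | -1-10,-111-,1-1--,11--0
  31 | -111-,1-1--
Essential prime implicants: -010-, -111-, 000-1, 1--0-, 1-1--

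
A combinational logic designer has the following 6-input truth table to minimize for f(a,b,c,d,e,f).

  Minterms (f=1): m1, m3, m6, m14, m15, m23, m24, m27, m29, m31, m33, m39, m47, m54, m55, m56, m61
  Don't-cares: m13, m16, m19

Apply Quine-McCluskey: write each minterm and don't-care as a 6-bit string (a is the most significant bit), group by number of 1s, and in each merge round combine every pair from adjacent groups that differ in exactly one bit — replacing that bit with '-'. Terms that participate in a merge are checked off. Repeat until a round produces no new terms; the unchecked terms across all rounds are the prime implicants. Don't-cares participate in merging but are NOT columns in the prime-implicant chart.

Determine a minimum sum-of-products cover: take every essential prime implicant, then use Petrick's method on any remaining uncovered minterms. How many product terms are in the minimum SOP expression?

size-2^0 implicants → 000001(✓)  000011(✓)  000110(✓)  001101(✓)  001110(✓)  001111(✓)  010000(✓)  010011(✓)  010111(✓)  011000(✓)  011011(✓)  011101(✓)  011111(✓)  100001(✓)  100111(✓)  101111(✓)  110110(✓)  110111(✓)  111000(✓)  111101(✓)
size-2^1 implicants → -00001  -01111  -10111  -11000  -11101  0-0011  0-1101(✓)  0-1111(✓)  00-110  0000-1  0011-1(✓)  00111-  01-000  01-011(✓)  01-111(✓)  010-11(✓)  011-11(✓)  0111-1(✓)  1-0111  10-111  11011-
size-2^2 implicants → 0-11-1  01--11
Unchecked terms (primes): -00001, -01111, -10111, -11000, -11101, 0-0011, 0-11-1, 00-110, 0000-1, 00111-, 01--11, 01-000, 1-0111, 10-111, 11011-
Minterm coverage:
  m1 ⊆ -00001,0000-1
  m3 ⊆ 0-0011,0000-1
  m6 ⊆ 00-110 [E]
  m14 ⊆ 00-110,00111-
  m15 ⊆ -01111,0-11-1,00111-
  m23 ⊆ -10111,01--11
  m24 ⊆ -11000,01-000
  m27 ⊆ 01--11 [E]
  m29 ⊆ -11101,0-11-1
  m31 ⊆ 0-11-1,01--11
  m33 ⊆ -00001 [E]
  m39 ⊆ 1-0111,10-111
  m47 ⊆ -01111,10-111
  m54 ⊆ 11011- [E]
  m55 ⊆ -10111,1-0111,11011-
  m56 ⊆ -11000 [E]
  m61 ⊆ -11101 [E]
E = {-00001, -11000, -11101, 00-110, 01--11, 11011-}
Petrick residual → -01111, 0-0011, 1-0111
Cover = b'c'd'e'f + b'cdef + bcd'e'f' + bcde'f + a'c'd'ef + a'b'def' + a'bef + ac'def + abc'de  |cover|=9

9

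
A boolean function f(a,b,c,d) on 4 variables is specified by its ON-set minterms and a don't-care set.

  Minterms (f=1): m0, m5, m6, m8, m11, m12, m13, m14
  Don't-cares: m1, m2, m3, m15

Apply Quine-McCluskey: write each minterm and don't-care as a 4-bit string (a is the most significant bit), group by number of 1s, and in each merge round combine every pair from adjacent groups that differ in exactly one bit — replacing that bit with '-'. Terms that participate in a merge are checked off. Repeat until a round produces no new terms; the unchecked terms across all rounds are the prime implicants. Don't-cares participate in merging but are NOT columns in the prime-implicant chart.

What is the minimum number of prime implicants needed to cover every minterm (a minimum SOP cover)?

size-2^0 implicants → 0000(✓)  0001(✓)  0010(✓)  0011(✓)  0101(✓)  0110(✓)  1000(✓)  1011(✓)  1100(✓)  1101(✓)  1110(✓)  1111(✓)
size-2^1 implicants → -000  -011  -101  -110  0-01  0-10  00-0(✓)  00-1(✓)  000-(✓)  001-(✓)  1-00  1-11  11-0(✓)  11-1(✓)  110-(✓)  111-(✓)
size-2^2 implicants → 00--  11--
Unchecked terms (primes): -000, -011, -101, -110, 0-01, 0-10, 00--, 1-00, 1-11, 11--
Minterm coverage:
  m0 ⊆ -000,00--
  m5 ⊆ -101,0-01
  m6 ⊆ -110,0-10
  m8 ⊆ -000,1-00
  m11 ⊆ -011,1-11
  m12 ⊆ 1-00,11--
  m13 ⊆ -101,11--
  m14 ⊆ -110,11--
(no essential prime implicants)
Petrick residual → -000, -011, -101, -110, 1-00
Cover = b'c'd' + b'cd + bc'd + bcd' + ac'd'  |cover|=5

5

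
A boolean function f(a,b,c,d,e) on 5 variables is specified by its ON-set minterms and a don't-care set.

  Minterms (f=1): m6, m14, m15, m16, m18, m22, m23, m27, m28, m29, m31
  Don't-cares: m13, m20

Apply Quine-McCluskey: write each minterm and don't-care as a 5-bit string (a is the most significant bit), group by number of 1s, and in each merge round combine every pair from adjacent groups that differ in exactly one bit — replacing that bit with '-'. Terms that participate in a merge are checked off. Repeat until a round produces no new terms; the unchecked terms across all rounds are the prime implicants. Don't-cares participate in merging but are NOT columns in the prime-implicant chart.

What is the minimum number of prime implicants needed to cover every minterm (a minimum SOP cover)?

Round 0: 00110✓ 01101✓ 01110✓ 01111✓ 10000✓ 10010✓ 10100✓ 10110✓ 10111✓ 11011✓ 11100✓ 11101✓ 11111✓
Round 1: -0110 -1101✓ -1111✓ 0-110 011-1✓ 0111- 1-100 1-111 10-00✓ 10-10✓ 100-0✓ 101-0✓ 1011- 11-11 111-1✓ 1110-
Round 2: -11-1 10--0
PIs = {-0110, -11-1, 0-110, 0111-, 1-100, 1-111, 10--0, 1011-, 11-11, 1110-}
Coverage chart:
  m6: -0110,0-110
  m14: 0-110,0111-
  m15: -11-1,0111-
  m16: 10--0 ←essential
  m18: 10--0 ←essential
  m22: -0110,10--0,1011-
  m23: 1-111,1011-
  m27: 11-11 ←essential
  m28: 1-100,1110-
  m29: -11-1,1110-
  m31: -11-1,1-111,11-11
Essential: 10--0, 11-11
Petrick residual → -0110, 0111-, 1-111, 1110-
Min cover (6 terms): b'cde' + a'bcd + acde + ab'e' + abde + abcd'

6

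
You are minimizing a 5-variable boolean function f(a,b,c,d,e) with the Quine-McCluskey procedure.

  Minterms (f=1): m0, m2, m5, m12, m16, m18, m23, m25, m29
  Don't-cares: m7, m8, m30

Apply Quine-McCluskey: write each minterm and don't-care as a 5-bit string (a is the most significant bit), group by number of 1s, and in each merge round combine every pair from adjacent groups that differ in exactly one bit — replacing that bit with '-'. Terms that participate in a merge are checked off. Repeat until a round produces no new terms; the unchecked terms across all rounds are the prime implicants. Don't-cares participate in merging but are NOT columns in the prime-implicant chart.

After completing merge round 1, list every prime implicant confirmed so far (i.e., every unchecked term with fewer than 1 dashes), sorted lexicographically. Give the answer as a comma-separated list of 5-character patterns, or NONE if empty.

size-2^0 implicants → 00000(✓)  00010(✓)  00101(✓)  00111(✓)  01000(✓)  01100(✓)  10000(✓)  10010(✓)  10111(✓)  11001(✓)  11101(✓)  11110
size-2^1 implicants → -0000(✓)  -0010(✓)  -0111  0-000  000-0(✓)  001-1  01-00  100-0(✓)  11-01
size-2^2 implicants → -00-0
Unchecked terms (primes): -00-0, -0111, 0-000, 001-1, 01-00, 11-01, 11110

11110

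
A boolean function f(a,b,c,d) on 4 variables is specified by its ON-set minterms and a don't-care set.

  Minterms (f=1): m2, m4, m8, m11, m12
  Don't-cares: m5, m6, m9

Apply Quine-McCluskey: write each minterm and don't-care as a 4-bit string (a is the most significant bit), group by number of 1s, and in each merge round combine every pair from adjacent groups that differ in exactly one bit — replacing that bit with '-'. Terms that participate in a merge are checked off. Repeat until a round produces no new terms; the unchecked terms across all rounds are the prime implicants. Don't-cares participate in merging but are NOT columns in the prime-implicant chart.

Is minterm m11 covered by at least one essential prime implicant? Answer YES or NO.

size-2^0 implicants → 0010(✓)  0100(✓)  0101(✓)  0110(✓)  1000(✓)  1001(✓)  1011(✓)  1100(✓)
size-2^1 implicants → -100  0-10  01-0  010-  1-00  10-1  100-
Unchecked terms (primes): -100, 0-10, 01-0, 010-, 1-00, 10-1, 100-
Minterm coverage:
  m2 ⊆ 0-10 [E]
  m4 ⊆ -100,01-0,010-
  m8 ⊆ 1-00,100-
  m11 ⊆ 10-1 [E]
  m12 ⊆ -100,1-00
E = {0-10, 10-1}

YES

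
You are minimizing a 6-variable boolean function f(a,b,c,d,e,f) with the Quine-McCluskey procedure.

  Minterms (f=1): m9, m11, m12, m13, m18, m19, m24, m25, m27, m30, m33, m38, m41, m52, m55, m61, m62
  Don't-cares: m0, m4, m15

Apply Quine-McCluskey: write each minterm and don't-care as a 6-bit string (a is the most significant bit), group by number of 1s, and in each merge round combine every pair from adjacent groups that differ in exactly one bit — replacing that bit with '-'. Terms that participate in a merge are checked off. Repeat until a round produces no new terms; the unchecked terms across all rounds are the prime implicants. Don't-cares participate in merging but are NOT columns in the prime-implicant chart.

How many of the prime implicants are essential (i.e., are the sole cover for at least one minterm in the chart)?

[col 0] 000000*, 000100*, 001001*, 001011*, 001100*, 001101*, 001111*, 010010*, 010011*, 011000*, 011001*, 011011*, 011110*, 100001*, 100110, 101001*, 110100, 110111, 111101, 111110*
[col 1] -01001, -11110, 0-1001*, 0-1011*, 00-100, 000-00, 001-01*, 001-11*, 0010-1*, 0011-1*, 00110-, 01-011, 01001-, 0110-1*, 01100-, 10-001
[col 2] 0-10-1, 001--1
Prime implicants: -01001, -11110, 0-10-1, 00-100, 000-00, 001--1, 00110-, 01-011, 01001-, 01100-, 10-001, 100110, 110100, 110111, 111101
PI chart (minterm → PIs covering it):
  9 | -01001,0-10-1,001--1
  11 | 0-10-1,001--1
  12 | 00-100,00110-
  13 | 001--1,00110-
  18 | 01001-  (sole → essential)
  19 | 01-011,01001-
  24 | 01100-  (sole → essential)
  25 | 0-10-1,01100-
  27 | 0-10-1,01-011
  30 | -11110  (sole → essential)
  33 | 10-001  (sole → essential)
  38 | 100110  (sole → essential)
  41 | -01001,10-001
  52 | 110100  (sole → essential)
  55 | 110111  (sole → essential)
  61 | 111101  (sole → essential)
  62 | -11110  (sole → essential)
Essential prime implicants: -11110, 01001-, 01100-, 10-001, 100110, 110100, 110111, 111101

8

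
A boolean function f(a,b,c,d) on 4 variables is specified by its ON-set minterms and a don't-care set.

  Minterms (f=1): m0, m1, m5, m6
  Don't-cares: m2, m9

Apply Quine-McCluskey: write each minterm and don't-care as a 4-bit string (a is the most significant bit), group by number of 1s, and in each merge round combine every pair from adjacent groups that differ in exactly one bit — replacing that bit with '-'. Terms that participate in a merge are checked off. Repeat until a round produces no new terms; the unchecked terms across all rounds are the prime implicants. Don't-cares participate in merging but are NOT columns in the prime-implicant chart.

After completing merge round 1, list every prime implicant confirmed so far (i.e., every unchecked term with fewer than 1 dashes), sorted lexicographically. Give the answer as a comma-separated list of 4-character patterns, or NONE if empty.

NONE

[col 0] 0000*, 0001*, 0010*, 0101*, 0110*, 1001*
[col 1] -001, 0-01, 0-10, 00-0, 000-
Prime implicants: -001, 0-01, 0-10, 00-0, 000-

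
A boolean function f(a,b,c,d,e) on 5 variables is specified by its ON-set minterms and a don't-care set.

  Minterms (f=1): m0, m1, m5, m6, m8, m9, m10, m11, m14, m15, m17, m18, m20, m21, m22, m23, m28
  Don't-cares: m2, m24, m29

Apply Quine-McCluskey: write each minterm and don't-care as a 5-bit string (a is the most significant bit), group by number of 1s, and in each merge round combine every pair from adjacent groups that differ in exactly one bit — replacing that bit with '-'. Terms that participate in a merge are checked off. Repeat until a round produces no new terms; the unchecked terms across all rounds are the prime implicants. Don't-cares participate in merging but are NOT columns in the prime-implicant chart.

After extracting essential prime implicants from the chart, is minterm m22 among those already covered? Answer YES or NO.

YES

Round 0: 00000✓ 00001✓ 00010✓ 00101✓ 00110✓ 01000✓ 01001✓ 01010✓ 01011✓ 01110✓ 01111✓ 10001✓ 10010✓ 10100✓ 10101✓ 10110✓ 10111✓ 11000✓ 11100✓ 11101✓
Round 1: -0001✓ -0010✓ -0101✓ -0110✓ -1000 0-000✓ 0-001✓ 0-010✓ 0-110✓ 00-01✓ 00-10✓ 000-0✓ 0000-✓ 01-10✓ 01-11✓ 010-0✓ 010-1✓ 0100-✓ 0101-✓ 0111-✓ 1-100✓ 1-101✓ 10-01✓ 10-10✓ 101-0✓ 101-1✓ 1010-✓ 1011-✓ 11-00 1110-✓
Round 2: -0-01 -0-10 0--10 0-0-0 0-00- 01-1- 010-- 1-10- 101--
PIs = {-0-01, -0-10, -1000, 0--10, 0-0-0, 0-00-, 01-1-, 010--, 1-10-, 101--, 11-00}
Coverage chart:
  m0: 0-0-0,0-00-
  m1: -0-01,0-00-
  m5: -0-01 ←essential
  m6: -0-10,0--10
  m8: -1000,0-0-0,0-00-,010--
  m9: 0-00-,010--
  m10: 0--10,0-0-0,01-1-,010--
  m11: 01-1-,010--
  m14: 0--10,01-1-
  m15: 01-1- ←essential
  m17: -0-01 ←essential
  m18: -0-10 ←essential
  m20: 1-10-,101--
  m21: -0-01,1-10-,101--
  m22: -0-10,101--
  m23: 101-- ←essential
  m28: 1-10-,11-00
Essential: -0-01, -0-10, 01-1-, 101--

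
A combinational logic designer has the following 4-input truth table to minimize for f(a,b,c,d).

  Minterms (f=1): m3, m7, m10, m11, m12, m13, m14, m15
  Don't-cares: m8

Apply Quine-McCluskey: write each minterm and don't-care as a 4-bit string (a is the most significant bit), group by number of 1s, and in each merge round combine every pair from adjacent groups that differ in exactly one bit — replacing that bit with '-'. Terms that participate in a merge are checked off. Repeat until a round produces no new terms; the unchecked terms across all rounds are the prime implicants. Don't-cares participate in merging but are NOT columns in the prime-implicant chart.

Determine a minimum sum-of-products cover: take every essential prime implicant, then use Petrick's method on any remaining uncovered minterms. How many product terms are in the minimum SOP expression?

3

[col 0] 0011*, 0111*, 1000*, 1010*, 1011*, 1100*, 1101*, 1110*, 1111*
[col 1] -011*, -111*, 0-11*, 1-00*, 1-10*, 1-11*, 10-0*, 101-*, 11-0*, 11-1*, 110-*, 111-*
[col 2] --11, 1--0, 1-1-, 11--
Prime implicants: --11, 1--0, 1-1-, 11--
PI chart (minterm → PIs covering it):
  3 | --11  (sole → essential)
  7 | --11  (sole → essential)
  10 | 1--0,1-1-
  11 | --11,1-1-
  12 | 1--0,11--
  13 | 11--  (sole → essential)
  14 | 1--0,1-1-,11--
  15 | --11,1-1-,11--
Essential prime implicants: --11, 11--
Petrick residual → 1--0
Minimum SOP uses 3 PIs: cd + ad' + ab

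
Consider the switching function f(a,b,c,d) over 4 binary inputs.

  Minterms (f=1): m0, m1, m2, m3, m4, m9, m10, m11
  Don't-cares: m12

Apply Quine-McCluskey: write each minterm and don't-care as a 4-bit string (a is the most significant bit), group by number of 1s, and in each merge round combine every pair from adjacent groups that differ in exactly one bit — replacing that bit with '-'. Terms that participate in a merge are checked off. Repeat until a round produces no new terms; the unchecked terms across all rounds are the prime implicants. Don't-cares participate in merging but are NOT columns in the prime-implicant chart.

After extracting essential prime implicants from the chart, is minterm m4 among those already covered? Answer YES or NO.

[col 0] 0000*, 0001*, 0010*, 0011*, 0100*, 1001*, 1010*, 1011*, 1100*
[col 1] -001*, -010*, -011*, -100, 0-00, 00-0*, 00-1*, 000-*, 001-*, 10-1*, 101-*
[col 2] -0-1, -01-, 00--
Prime implicants: -0-1, -01-, -100, 0-00, 00--
PI chart (minterm → PIs covering it):
  0 | 0-00,00--
  1 | -0-1,00--
  2 | -01-,00--
  3 | -0-1,-01-,00--
  4 | -100,0-00
  9 | -0-1  (sole → essential)
  10 | -01-  (sole → essential)
  11 | -0-1,-01-
Essential prime implicants: -0-1, -01-

NO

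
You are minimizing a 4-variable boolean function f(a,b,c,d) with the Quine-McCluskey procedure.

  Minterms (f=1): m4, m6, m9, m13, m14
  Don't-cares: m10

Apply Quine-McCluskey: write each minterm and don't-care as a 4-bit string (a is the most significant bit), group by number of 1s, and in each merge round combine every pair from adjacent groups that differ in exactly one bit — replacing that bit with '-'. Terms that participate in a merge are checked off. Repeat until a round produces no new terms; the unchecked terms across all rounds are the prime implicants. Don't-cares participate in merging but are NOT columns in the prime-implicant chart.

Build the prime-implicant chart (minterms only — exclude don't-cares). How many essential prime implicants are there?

[col 0] 0100*, 0110*, 1001*, 1010*, 1101*, 1110*
[col 1] -110, 01-0, 1-01, 1-10
Prime implicants: -110, 01-0, 1-01, 1-10
PI chart (minterm → PIs covering it):
  4 | 01-0  (sole → essential)
  6 | -110,01-0
  9 | 1-01  (sole → essential)
  13 | 1-01  (sole → essential)
  14 | -110,1-10
Essential prime implicants: 01-0, 1-01

2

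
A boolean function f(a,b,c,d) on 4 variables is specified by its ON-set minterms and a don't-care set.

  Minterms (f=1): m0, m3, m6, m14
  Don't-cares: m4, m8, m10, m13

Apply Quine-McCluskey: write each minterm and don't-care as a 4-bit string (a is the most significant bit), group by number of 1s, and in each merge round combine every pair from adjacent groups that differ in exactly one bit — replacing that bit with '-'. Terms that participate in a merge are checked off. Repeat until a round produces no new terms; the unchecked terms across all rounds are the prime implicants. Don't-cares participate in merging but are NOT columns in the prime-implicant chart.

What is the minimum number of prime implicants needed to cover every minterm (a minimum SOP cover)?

Round 0: 0000✓ 0011 0100✓ 0110✓ 1000✓ 1010✓ 1101 1110✓
Round 1: -000 -110 0-00 01-0 1-10 10-0
PIs = {-000, -110, 0-00, 0011, 01-0, 1-10, 10-0, 1101}
Coverage chart:
  m0: -000,0-00
  m3: 0011 ←essential
  m6: -110,01-0
  m14: -110,1-10
Essential: 0011
Petrick residual → -000, -110
Min cover (3 terms): b'c'd' + bcd' + a'b'cd

3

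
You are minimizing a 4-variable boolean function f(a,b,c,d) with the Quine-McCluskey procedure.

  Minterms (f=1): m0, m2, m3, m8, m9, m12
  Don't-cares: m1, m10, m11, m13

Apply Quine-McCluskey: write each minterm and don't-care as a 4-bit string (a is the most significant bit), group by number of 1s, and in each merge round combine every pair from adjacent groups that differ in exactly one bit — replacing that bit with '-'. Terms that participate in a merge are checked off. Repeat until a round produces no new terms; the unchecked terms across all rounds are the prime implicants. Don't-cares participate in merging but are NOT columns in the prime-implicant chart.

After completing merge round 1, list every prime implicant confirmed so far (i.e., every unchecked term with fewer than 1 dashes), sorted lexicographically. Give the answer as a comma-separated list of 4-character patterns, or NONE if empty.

NONE

[col 0] 0000*, 0001*, 0010*, 0011*, 1000*, 1001*, 1010*, 1011*, 1100*, 1101*
[col 1] -000*, -001*, -010*, -011*, 00-0*, 00-1*, 000-*, 001-*, 1-00*, 1-01*, 10-0*, 10-1*, 100-*, 101-*, 110-*
[col 2] -0-0*, -0-1*, -00-*, -01-*, 00--*, 1-0-, 10--*
[col 3] -0--
Prime implicants: -0--, 1-0-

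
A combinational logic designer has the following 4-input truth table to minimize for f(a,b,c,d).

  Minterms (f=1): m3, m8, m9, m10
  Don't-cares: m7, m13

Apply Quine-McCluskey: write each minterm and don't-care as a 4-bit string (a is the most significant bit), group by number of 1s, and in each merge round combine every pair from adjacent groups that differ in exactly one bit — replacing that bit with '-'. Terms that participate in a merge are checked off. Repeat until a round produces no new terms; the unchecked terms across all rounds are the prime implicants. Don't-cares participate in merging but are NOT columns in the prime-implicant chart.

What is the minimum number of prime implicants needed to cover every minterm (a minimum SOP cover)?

3

Round 0: 0011✓ 0111✓ 1000✓ 1001✓ 1010✓ 1101✓
Round 1: 0-11 1-01 10-0 100-
PIs = {0-11, 1-01, 10-0, 100-}
Coverage chart:
  m3: 0-11 ←essential
  m8: 10-0,100-
  m9: 1-01,100-
  m10: 10-0 ←essential
Essential: 0-11, 10-0
Petrick residual → 1-01
Min cover (3 terms): a'cd + ac'd + ab'd'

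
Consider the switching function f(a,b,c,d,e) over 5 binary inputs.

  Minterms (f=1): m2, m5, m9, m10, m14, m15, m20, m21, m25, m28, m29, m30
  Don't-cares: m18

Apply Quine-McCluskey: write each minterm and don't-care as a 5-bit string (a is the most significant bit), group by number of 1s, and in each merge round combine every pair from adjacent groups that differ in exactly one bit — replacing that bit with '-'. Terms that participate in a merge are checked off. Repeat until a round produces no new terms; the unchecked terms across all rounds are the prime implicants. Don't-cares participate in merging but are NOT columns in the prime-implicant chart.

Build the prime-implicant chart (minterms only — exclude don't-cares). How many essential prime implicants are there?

4

Round 0: 00010✓ 00101✓ 01001✓ 01010✓ 01110✓ 01111✓ 10010✓ 10100✓ 10101✓ 11001✓ 11100✓ 11101✓ 11110✓
Round 1: -0010 -0101 -1001 -1110 0-010 01-10 0111- 1-100✓ 1-101✓ 1010-✓ 11-01 111-0 1110-✓
Round 2: 1-10-
PIs = {-0010, -0101, -1001, -1110, 0-010, 01-10, 0111-, 1-10-, 11-01, 111-0}
Coverage chart:
  m2: -0010,0-010
  m5: -0101 ←essential
  m9: -1001 ←essential
  m10: 0-010,01-10
  m14: -1110,01-10,0111-
  m15: 0111- ←essential
  m20: 1-10- ←essential
  m21: -0101,1-10-
  m25: -1001,11-01
  m28: 1-10-,111-0
  m29: 1-10-,11-01
  m30: -1110,111-0
Essential: -0101, -1001, 0111-, 1-10-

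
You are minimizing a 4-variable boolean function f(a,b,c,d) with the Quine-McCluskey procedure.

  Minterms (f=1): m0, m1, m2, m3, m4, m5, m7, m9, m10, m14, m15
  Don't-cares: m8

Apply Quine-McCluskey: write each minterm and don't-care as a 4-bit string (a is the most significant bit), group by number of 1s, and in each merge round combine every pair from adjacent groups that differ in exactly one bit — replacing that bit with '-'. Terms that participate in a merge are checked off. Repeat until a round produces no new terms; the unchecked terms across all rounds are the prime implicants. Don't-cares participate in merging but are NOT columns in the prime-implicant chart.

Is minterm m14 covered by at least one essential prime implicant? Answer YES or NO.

[col 0] 0000*, 0001*, 0010*, 0011*, 0100*, 0101*, 0111*, 1000*, 1001*, 1010*, 1110*, 1111*
[col 1] -000*, -001*, -010*, -111, 0-00*, 0-01*, 0-11*, 00-0*, 00-1*, 000-*, 001-*, 01-1*, 010-*, 1-10, 10-0*, 100-*, 111-
[col 2] -0-0, -00-, 0--1, 0-0-, 00--
Prime implicants: -0-0, -00-, -111, 0--1, 0-0-, 00--, 1-10, 111-
PI chart (minterm → PIs covering it):
  0 | -0-0,-00-,0-0-,00--
  1 | -00-,0--1,0-0-,00--
  2 | -0-0,00--
  3 | 0--1,00--
  4 | 0-0-  (sole → essential)
  5 | 0--1,0-0-
  7 | -111,0--1
  9 | -00-  (sole → essential)
  10 | -0-0,1-10
  14 | 1-10,111-
  15 | -111,111-
Essential prime implicants: -00-, 0-0-

NO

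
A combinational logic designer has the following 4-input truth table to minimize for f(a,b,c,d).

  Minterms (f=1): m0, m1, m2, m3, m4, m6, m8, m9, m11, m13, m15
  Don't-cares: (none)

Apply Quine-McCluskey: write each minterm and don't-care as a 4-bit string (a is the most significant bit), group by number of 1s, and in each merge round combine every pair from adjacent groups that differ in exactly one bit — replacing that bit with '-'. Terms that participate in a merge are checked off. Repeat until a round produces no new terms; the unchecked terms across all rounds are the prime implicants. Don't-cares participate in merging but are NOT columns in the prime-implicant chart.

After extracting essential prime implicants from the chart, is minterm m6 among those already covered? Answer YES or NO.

YES

size-2^0 implicants → 0000(✓)  0001(✓)  0010(✓)  0011(✓)  0100(✓)  0110(✓)  1000(✓)  1001(✓)  1011(✓)  1101(✓)  1111(✓)
size-2^1 implicants → -000(✓)  -001(✓)  -011(✓)  0-00(✓)  0-10(✓)  00-0(✓)  00-1(✓)  000-(✓)  001-(✓)  01-0(✓)  1-01(✓)  1-11(✓)  10-1(✓)  100-(✓)  11-1(✓)
size-2^2 implicants → -0-1  -00-  0--0  00--  1--1
Unchecked terms (primes): -0-1, -00-, 0--0, 00--, 1--1
Minterm coverage:
  m0 ⊆ -00-,0--0,00--
  m1 ⊆ -0-1,-00-,00--
  m2 ⊆ 0--0,00--
  m3 ⊆ -0-1,00--
  m4 ⊆ 0--0 [E]
  m6 ⊆ 0--0 [E]
  m8 ⊆ -00- [E]
  m9 ⊆ -0-1,-00-,1--1
  m11 ⊆ -0-1,1--1
  m13 ⊆ 1--1 [E]
  m15 ⊆ 1--1 [E]
E = {-00-, 0--0, 1--1}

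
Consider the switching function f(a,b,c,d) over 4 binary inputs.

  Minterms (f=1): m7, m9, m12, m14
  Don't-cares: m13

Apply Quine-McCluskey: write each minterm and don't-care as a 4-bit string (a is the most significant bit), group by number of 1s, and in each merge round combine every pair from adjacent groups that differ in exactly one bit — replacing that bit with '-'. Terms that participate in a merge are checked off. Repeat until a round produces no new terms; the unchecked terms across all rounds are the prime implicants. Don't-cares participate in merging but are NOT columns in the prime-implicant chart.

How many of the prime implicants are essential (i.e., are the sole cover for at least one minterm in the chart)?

3

[col 0] 0111, 1001*, 1100*, 1101*, 1110*
[col 1] 1-01, 11-0, 110-
Prime implicants: 0111, 1-01, 11-0, 110-
PI chart (minterm → PIs covering it):
  7 | 0111  (sole → essential)
  9 | 1-01  (sole → essential)
  12 | 11-0,110-
  14 | 11-0  (sole → essential)
Essential prime implicants: 0111, 1-01, 11-0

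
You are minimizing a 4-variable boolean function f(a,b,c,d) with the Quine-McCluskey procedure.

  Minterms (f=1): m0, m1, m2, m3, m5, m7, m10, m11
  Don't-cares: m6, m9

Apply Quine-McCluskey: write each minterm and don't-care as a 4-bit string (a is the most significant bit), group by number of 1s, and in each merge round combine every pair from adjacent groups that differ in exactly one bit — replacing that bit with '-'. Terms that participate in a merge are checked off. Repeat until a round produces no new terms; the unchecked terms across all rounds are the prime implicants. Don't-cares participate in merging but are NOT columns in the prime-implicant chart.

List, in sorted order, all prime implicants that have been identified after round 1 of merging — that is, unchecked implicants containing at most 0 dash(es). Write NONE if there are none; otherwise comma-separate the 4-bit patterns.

size-2^0 implicants → 0000(✓)  0001(✓)  0010(✓)  0011(✓)  0101(✓)  0110(✓)  0111(✓)  1001(✓)  1010(✓)  1011(✓)
size-2^1 implicants → -001(✓)  -010(✓)  -011(✓)  0-01(✓)  0-10(✓)  0-11(✓)  00-0(✓)  00-1(✓)  000-(✓)  001-(✓)  01-1(✓)  011-(✓)  10-1(✓)  101-(✓)
size-2^2 implicants → -0-1  -01-  0--1  0-1-  00--
Unchecked terms (primes): -0-1, -01-, 0--1, 0-1-, 00--

NONE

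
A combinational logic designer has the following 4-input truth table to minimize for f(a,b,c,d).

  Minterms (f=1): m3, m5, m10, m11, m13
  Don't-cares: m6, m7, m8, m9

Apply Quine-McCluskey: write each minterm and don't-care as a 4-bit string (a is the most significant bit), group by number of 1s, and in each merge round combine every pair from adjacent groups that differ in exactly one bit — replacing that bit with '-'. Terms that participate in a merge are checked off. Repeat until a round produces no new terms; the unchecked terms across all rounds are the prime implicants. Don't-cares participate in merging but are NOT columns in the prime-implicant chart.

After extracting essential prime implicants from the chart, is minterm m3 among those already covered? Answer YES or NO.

NO

size-2^0 implicants → 0011(✓)  0101(✓)  0110(✓)  0111(✓)  1000(✓)  1001(✓)  1010(✓)  1011(✓)  1101(✓)
size-2^1 implicants → -011  -101  0-11  01-1  011-  1-01  10-0(✓)  10-1(✓)  100-(✓)  101-(✓)
size-2^2 implicants → 10--
Unchecked terms (primes): -011, -101, 0-11, 01-1, 011-, 1-01, 10--
Minterm coverage:
  m3 ⊆ -011,0-11
  m5 ⊆ -101,01-1
  m10 ⊆ 10-- [E]
  m11 ⊆ -011,10--
  m13 ⊆ -101,1-01
E = {10--}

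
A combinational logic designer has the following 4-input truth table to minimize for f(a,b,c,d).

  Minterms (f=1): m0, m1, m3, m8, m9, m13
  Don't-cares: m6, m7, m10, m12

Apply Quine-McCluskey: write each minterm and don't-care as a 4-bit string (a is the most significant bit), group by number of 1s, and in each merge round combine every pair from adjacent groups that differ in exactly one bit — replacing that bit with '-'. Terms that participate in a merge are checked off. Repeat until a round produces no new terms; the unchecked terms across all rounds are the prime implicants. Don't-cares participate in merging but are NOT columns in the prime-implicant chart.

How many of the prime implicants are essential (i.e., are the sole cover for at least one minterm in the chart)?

[col 0] 0000*, 0001*, 0011*, 0110*, 0111*, 1000*, 1001*, 1010*, 1100*, 1101*
[col 1] -000*, -001*, 0-11, 00-1, 000-*, 011-, 1-00*, 1-01*, 10-0, 100-*, 110-*
[col 2] -00-, 1-0-
Prime implicants: -00-, 0-11, 00-1, 011-, 1-0-, 10-0
PI chart (minterm → PIs covering it):
  0 | -00-  (sole → essential)
  1 | -00-,00-1
  3 | 0-11,00-1
  8 | -00-,1-0-,10-0
  9 | -00-,1-0-
  13 | 1-0-  (sole → essential)
Essential prime implicants: -00-, 1-0-

2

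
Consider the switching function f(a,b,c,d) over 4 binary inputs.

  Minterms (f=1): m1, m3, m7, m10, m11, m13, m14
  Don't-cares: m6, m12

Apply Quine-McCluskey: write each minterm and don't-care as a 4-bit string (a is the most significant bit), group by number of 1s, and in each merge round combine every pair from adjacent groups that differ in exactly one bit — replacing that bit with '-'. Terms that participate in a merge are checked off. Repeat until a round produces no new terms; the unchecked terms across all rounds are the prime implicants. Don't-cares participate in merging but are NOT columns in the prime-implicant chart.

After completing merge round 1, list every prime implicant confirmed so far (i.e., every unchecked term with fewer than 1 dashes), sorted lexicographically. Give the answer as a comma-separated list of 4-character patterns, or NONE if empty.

[col 0] 0001*, 0011*, 0110*, 0111*, 1010*, 1011*, 1100*, 1101*, 1110*
[col 1] -011, -110, 0-11, 00-1, 011-, 1-10, 101-, 11-0, 110-
Prime implicants: -011, -110, 0-11, 00-1, 011-, 1-10, 101-, 11-0, 110-

NONE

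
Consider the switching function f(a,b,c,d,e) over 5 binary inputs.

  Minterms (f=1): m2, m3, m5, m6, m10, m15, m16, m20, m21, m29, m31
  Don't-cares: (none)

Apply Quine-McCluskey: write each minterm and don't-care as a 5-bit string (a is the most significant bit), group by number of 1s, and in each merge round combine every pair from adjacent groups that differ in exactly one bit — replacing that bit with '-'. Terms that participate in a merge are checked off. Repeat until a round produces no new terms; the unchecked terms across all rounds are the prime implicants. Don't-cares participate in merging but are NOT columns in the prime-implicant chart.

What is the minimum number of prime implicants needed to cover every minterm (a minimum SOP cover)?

7

[col 0] 00010*, 00011*, 00101*, 00110*, 01010*, 01111*, 10000*, 10100*, 10101*, 11101*, 11111*
[col 1] -0101, -1111, 0-010, 00-10, 0001-, 1-101, 10-00, 1010-, 111-1
Prime implicants: -0101, -1111, 0-010, 00-10, 0001-, 1-101, 10-00, 1010-, 111-1
PI chart (minterm → PIs covering it):
  2 | 0-010,00-10,0001-
  3 | 0001-  (sole → essential)
  5 | -0101  (sole → essential)
  6 | 00-10  (sole → essential)
  10 | 0-010  (sole → essential)
  15 | -1111  (sole → essential)
  16 | 10-00  (sole → essential)
  20 | 10-00,1010-
  21 | -0101,1-101,1010-
  29 | 1-101,111-1
  31 | -1111,111-1
Essential prime implicants: -0101, -1111, 0-010, 00-10, 0001-, 10-00
Petrick residual → 1-101
Minimum SOP uses 7 PIs: b'cd'e + bcde + a'c'de' + a'b'de' + a'b'c'd + acd'e + ab'd'e'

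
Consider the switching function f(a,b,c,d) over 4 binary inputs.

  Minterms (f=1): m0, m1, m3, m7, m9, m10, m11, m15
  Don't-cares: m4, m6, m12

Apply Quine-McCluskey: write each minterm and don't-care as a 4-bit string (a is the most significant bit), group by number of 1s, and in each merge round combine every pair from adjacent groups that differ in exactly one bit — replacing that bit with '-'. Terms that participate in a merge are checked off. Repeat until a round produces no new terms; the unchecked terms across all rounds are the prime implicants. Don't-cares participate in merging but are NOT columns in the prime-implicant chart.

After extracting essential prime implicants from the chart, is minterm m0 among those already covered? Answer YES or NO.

NO

Round 0: 0000✓ 0001✓ 0011✓ 0100✓ 0110✓ 0111✓ 1001✓ 1010✓ 1011✓ 1100✓ 1111✓
Round 1: -001✓ -011✓ -100 -111✓ 0-00 0-11✓ 00-1✓ 000- 01-0 011- 1-11✓ 10-1✓ 101-
Round 2: --11 -0-1
PIs = {--11, -0-1, -100, 0-00, 000-, 01-0, 011-, 101-}
Coverage chart:
  m0: 0-00,000-
  m1: -0-1,000-
  m3: --11,-0-1
  m7: --11,011-
  m9: -0-1 ←essential
  m10: 101- ←essential
  m11: --11,-0-1,101-
  m15: --11 ←essential
Essential: --11, -0-1, 101-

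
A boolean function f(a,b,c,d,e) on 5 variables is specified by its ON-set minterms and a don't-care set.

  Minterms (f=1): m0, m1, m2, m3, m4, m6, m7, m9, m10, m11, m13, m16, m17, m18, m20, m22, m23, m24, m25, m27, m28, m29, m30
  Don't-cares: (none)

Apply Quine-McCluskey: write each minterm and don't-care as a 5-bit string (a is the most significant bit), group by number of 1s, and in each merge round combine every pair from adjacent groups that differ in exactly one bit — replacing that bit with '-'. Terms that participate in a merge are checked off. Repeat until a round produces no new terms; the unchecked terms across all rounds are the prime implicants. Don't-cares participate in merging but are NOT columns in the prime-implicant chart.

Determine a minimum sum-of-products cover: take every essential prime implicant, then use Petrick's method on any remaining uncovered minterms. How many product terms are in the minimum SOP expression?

[col 0] 00000*, 00001*, 00010*, 00011*, 00100*, 00110*, 00111*, 01001*, 01010*, 01011*, 01101*, 10000*, 10001*, 10010*, 10100*, 10110*, 10111*, 11000*, 11001*, 11011*, 11100*, 11101*, 11110*
[col 1] -0000*, -0001*, -0010*, -0100*, -0110*, -0111*, -1001*, -1011*, -1101*, 0-001*, 0-010*, 0-011*, 00-00*, 00-10*, 00-11*, 000-0*, 000-1*, 0000-*, 0001-*, 001-0*, 0011-*, 01-01*, 010-1*, 0101-*, 1-000*, 1-001*, 1-100*, 1-110*, 10-00*, 10-10*, 100-0*, 1000-*, 101-0*, 1011-*, 11-00*, 11-01*, 110-1*, 1100-*, 111-0*, 1110-*
[col 2] --001, -0-00*, -0-10*, -00-0*, -000-, -01-0*, -011-, -1-01, -10-1, 0-0-1, 0-01-, 00--0*, 00-1-, 000--, 1--00, 1-00-, 1-1-0, 10--0*, 11-0-
[col 3] -0--0
Prime implicants: --001, -0--0, -000-, -011-, -1-01, -10-1, 0-0-1, 0-01-, 00-1-, 000--, 1--00, 1-00-, 1-1-0, 11-0-
PI chart (minterm → PIs covering it):
  0 | -0--0,-000-,000--
  1 | --001,-000-,0-0-1,000--
  2 | -0--0,0-01-,00-1-,000--
  3 | 0-0-1,0-01-,00-1-,000--
  4 | -0--0  (sole → essential)
  6 | -0--0,-011-,00-1-
  7 | -011-,00-1-
  9 | --001,-1-01,-10-1,0-0-1
  10 | 0-01-  (sole → essential)
  11 | -10-1,0-0-1,0-01-
  13 | -1-01  (sole → essential)
  16 | -0--0,-000-,1--00,1-00-
  17 | --001,-000-,1-00-
  18 | -0--0  (sole → essential)
  20 | -0--0,1--00,1-1-0
  22 | -0--0,-011-,1-1-0
  23 | -011-  (sole → essential)
  24 | 1--00,1-00-,11-0-
  25 | --001,-1-01,-10-1,1-00-,11-0-
  27 | -10-1  (sole → essential)
  28 | 1--00,1-1-0,11-0-
  29 | -1-01,11-0-
  30 | 1-1-0  (sole → essential)
Essential prime implicants: -0--0, -011-, -1-01, -10-1, 0-01-, 1-1-0
Petrick residual → --001, 1--00
Minimum SOP uses 8 PIs: c'd'e + b'e' + b'cd + bd'e + bc'e + a'c'd + ad'e' + ace'

8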